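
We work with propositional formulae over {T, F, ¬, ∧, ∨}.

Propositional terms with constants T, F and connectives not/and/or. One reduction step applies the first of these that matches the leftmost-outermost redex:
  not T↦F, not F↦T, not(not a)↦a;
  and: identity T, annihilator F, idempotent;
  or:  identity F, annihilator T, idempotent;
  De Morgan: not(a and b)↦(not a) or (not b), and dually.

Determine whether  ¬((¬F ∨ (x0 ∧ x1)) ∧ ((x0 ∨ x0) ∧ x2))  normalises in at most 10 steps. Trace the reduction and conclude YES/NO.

Answer: YES — reaches normal form ¬x0 ∨ ¬x2 in 8 ≤ 10 steps

Derivation:
  start: ¬((¬F ∨ (x0 ∧ x1)) ∧ ((x0 ∨ x0) ∧ x2))
  [1] ¬(¬F ∨ (x0 ∧ x1)) ∨ ¬((x0 ∨ x0) ∧ x2)
  [2] (¬¬F ∧ ¬(x0 ∧ x1)) ∨ ¬((x0 ∨ x0) ∧ x2)
  [3] (F ∧ ¬(x0 ∧ x1)) ∨ ¬((x0 ∨ x0) ∧ x2)
  [4] F ∨ ¬((x0 ∨ x0) ∧ x2)
  [5] ¬((x0 ∨ x0) ∧ x2)
  [6] ¬(x0 ∨ x0) ∨ ¬x2
  [7] (¬x0 ∧ ¬x0) ∨ ¬x2
  [8] ¬x0 ∨ ¬x2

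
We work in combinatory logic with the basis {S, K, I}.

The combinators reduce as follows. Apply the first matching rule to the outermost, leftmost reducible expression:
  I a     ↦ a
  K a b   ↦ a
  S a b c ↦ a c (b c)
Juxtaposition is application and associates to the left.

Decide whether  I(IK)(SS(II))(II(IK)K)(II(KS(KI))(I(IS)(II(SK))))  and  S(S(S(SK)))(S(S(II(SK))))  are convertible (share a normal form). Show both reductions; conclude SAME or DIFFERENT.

Answer: SAME — A ⇓ S(S(S(SK)))(S(S(SK))), B ⇓ S(S(S(SK)))(S(S(SK)))

Working:
Term A:
  start: I(IK)(SS(II))(II(IK)K)(II(KS(KI))(I(IS)(II(SK))))
  →1  IK(SS(II))(II(IK)K)(II(KS(KI))(I(IS)(II(SK))))
  →2  K(SS(II))(II(IK)K)(II(KS(KI))(I(IS)(II(SK))))
  →3  SS(II)(II(KS(KI))(I(IS)(II(SK))))
  →4  S(II(KS(KI))(I(IS)(II(SK))))(II(II(KS(KI))(I(IS)(II(SK)))))
  →5  S(I(KS(KI))(I(IS)(II(SK))))(II(II(KS(KI))(I(IS)(II(SK)))))
  →6  S(KS(KI)(I(IS)(II(SK))))(II(II(KS(KI))(I(IS)(II(SK)))))
  →7  S(S(I(IS)(II(SK))))(II(II(KS(KI))(I(IS)(II(SK)))))
  →8  S(S(IS(II(SK))))(II(II(KS(KI))(I(IS)(II(SK)))))
  →9  S(S(S(II(SK))))(II(II(KS(KI))(I(IS)(II(SK)))))
  →10  S(S(S(I(SK))))(II(II(KS(KI))(I(IS)(II(SK)))))
  →11  S(S(S(SK)))(II(II(KS(KI))(I(IS)(II(SK)))))
  →12  S(S(S(SK)))(I(II(KS(KI))(I(IS)(II(SK)))))
  →13  S(S(S(SK)))(II(KS(KI))(I(IS)(II(SK))))
  →14  S(S(S(SK)))(I(KS(KI))(I(IS)(II(SK))))
  →15  S(S(S(SK)))(KS(KI)(I(IS)(II(SK))))
  →16  S(S(S(SK)))(S(I(IS)(II(SK))))
  →17  S(S(S(SK)))(S(IS(II(SK))))
  →18  S(S(S(SK)))(S(S(II(SK))))
  →19  S(S(S(SK)))(S(S(I(SK))))
  →20  S(S(S(SK)))(S(S(SK)))

Term B:
  start: S(S(S(SK)))(S(S(II(SK))))
  →1  S(S(S(SK)))(S(S(I(SK))))
  →2  S(S(S(SK)))(S(S(SK)))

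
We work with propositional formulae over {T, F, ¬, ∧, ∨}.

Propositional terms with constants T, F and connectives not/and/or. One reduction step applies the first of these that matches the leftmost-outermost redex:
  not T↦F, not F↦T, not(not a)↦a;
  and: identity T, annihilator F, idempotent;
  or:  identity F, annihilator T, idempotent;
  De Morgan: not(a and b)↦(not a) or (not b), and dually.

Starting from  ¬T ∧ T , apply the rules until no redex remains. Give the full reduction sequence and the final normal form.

Answer: normal form = F  (in 2 steps)

Derivation:
  start: ¬T ∧ T
  step 1: ¬T
  step 2: F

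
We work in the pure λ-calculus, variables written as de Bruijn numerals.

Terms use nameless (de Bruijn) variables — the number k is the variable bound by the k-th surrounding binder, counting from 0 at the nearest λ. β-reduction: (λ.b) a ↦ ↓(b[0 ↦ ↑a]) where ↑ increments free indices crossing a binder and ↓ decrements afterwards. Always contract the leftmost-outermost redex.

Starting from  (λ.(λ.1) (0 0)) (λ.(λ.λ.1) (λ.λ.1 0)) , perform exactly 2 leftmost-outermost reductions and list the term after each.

  start: (λ.(λ.1) (0 0)) (λ.(λ.λ.1) (λ.λ.1 0))
  [1] (λ.λ.(λ.λ.1) (λ.λ.1 0)) ((λ.(λ.λ.1) (λ.λ.1 0)) (λ.(λ.λ.1) (λ.λ.1 0)))
  [2] λ.(λ.λ.1) (λ.λ.1 0)

Answer: after 2 steps: λ.(λ.λ.1) (λ.λ.1 0)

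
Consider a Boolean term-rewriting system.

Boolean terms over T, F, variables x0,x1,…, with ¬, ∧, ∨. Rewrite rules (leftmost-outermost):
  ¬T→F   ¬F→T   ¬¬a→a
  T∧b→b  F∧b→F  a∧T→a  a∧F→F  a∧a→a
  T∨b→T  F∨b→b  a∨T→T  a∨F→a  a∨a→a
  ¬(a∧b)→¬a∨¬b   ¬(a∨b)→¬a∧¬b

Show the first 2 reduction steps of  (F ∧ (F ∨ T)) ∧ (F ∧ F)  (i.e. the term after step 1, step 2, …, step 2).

  start: (F ∧ (F ∨ T)) ∧ (F ∧ F)
  →1  F ∧ (F ∧ F)
  →2  F

Answer: after 2 steps: F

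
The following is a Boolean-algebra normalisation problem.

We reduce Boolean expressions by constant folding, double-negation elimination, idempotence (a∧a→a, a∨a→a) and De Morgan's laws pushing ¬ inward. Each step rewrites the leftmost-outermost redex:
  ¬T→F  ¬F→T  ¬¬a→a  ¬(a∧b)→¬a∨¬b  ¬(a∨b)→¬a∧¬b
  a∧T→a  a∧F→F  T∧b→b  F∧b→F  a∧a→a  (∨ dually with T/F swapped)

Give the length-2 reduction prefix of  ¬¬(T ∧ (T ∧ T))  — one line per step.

Answer: after 2 steps: T ∧ T

Derivation:
  start: ¬¬(T ∧ (T ∧ T))
  step 1: T ∧ (T ∧ T)
  step 2: T ∧ T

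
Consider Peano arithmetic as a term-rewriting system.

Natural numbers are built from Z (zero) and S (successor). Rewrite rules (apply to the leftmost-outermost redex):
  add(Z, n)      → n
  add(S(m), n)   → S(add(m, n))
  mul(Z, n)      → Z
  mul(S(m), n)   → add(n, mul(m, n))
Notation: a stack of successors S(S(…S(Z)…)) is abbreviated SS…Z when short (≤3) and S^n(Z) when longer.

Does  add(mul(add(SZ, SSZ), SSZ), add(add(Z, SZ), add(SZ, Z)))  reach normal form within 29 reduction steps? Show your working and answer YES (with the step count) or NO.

Answer: YES — reaches normal form S^8(Z) in 27 ≤ 29 steps

Derivation:
  start: add(mul(add(SZ, SSZ), SSZ), add(add(Z, SZ), add(SZ, Z)))
  step 1: add(mul(S(add(Z, SSZ)), SSZ), add(add(Z, SZ), add(SZ, Z)))
  step 2: add(add(SSZ, mul(add(Z, SSZ), SSZ)), add(add(Z, SZ), add(SZ, Z)))
  step 3: add(S(add(SZ, mul(add(Z, SSZ), SSZ))), add(add(Z, SZ), add(SZ, Z)))
  step 4: S(add(add(SZ, mul(add(Z, SSZ), SSZ)), add(add(Z, SZ), add(SZ, Z))))
  step 5: S(add(S(add(Z, mul(add(Z, SSZ), SSZ))), add(add(Z, SZ), add(SZ, Z))))
  step 6: S(S(add(add(Z, mul(add(Z, SSZ), SSZ)), add(add(Z, SZ), add(SZ, Z)))))
  step 7: S(S(add(mul(add(Z, SSZ), SSZ), add(add(Z, SZ), add(SZ, Z)))))
  step 8: S(S(add(mul(SSZ, SSZ), add(add(Z, SZ), add(SZ, Z)))))
  step 9: S(S(add(add(SSZ, mul(SZ, SSZ)), add(add(Z, SZ), add(SZ, Z)))))
  step 10: S(S(add(S(add(SZ, mul(SZ, SSZ))), add(add(Z, SZ), add(SZ, Z)))))
  step 11: S(S(S(add(add(SZ, mul(SZ, SSZ)), add(add(Z, SZ), add(SZ, Z))))))
  step 12: S(S(S(add(S(add(Z, mul(SZ, SSZ))), add(add(Z, SZ), add(SZ, Z))))))
  step 13: S(S(S(S(add(add(Z, mul(SZ, SSZ)), add(add(Z, SZ), add(SZ, Z)))))))
  step 14: S(S(S(S(add(mul(SZ, SSZ), add(add(Z, SZ), add(SZ, Z)))))))
  step 15: S(S(S(S(add(add(SSZ, mul(Z, SSZ)), add(add(Z, SZ), add(SZ, Z)))))))
  step 16: S(S(S(S(add(S(add(SZ, mul(Z, SSZ))), add(add(Z, SZ), add(SZ, Z)))))))
  step 17: S(S(S(S(S(add(add(SZ, mul(Z, SSZ)), add(add(Z, SZ), add(SZ, Z))))))))
  step 18: S(S(S(S(S(add(S(add(Z, mul(Z, SSZ))), add(add(Z, SZ), add(SZ, Z))))))))
  step 19: S(S(S(S(S(S(add(add(Z, mul(Z, SSZ)), add(add(Z, SZ), add(SZ, Z)))))))))
  step 20: S(S(S(S(S(S(add(mul(Z, SSZ), add(add(Z, SZ), add(SZ, Z)))))))))
  step 21: S(S(S(S(S(S(add(Z, add(add(Z, SZ), add(SZ, Z)))))))))
  step 22: S(S(S(S(S(S(add(add(Z, SZ), add(SZ, Z))))))))
  step 23: S(S(S(S(S(S(add(SZ, add(SZ, Z))))))))
  step 24: S(S(S(S(S(S(S(add(Z, add(SZ, Z)))))))))
  step 25: S(S(S(S(S(S(S(add(SZ, Z))))))))
  step 26: S(S(S(S(S(S(S(S(add(Z, Z)))))))))
  step 27: S^8(Z)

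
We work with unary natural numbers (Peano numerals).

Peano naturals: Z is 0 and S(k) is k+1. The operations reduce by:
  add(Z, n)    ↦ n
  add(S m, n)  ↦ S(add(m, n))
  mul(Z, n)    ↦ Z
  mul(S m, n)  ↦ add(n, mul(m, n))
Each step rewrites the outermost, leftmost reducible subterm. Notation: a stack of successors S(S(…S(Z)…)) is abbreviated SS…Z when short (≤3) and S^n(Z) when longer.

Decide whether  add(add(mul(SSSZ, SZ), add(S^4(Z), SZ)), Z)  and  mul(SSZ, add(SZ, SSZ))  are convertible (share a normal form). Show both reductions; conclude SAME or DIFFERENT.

Term A:
  start: add(add(mul(SSSZ, SZ), add(S^4(Z), SZ)), Z)
  [1] add(add(add(SZ, mul(SSZ, SZ)), add(S^4(Z), SZ)), Z)
  [2] add(add(S(add(Z, mul(SSZ, SZ))), add(S^4(Z), SZ)), Z)
  [3] add(S(add(add(Z, mul(SSZ, SZ)), add(S^4(Z), SZ))), Z)
  [4] S(add(add(add(Z, mul(SSZ, SZ)), add(S^4(Z), SZ)), Z))
  [5] S(add(add(mul(SSZ, SZ), add(S^4(Z), SZ)), Z))
  [6] S(add(add(add(SZ, mul(SZ, SZ)), add(S^4(Z), SZ)), Z))
  [7] S(add(add(S(add(Z, mul(SZ, SZ))), add(S^4(Z), SZ)), Z))
  [8] S(add(S(add(add(Z, mul(SZ, SZ)), add(S^4(Z), SZ))), Z))
  [9] S(S(add(add(add(Z, mul(SZ, SZ)), add(S^4(Z), SZ)), Z)))
  [10] S(S(add(add(mul(SZ, SZ), add(S^4(Z), SZ)), Z)))
  [11] S(S(add(add(add(SZ, mul(Z, SZ)), add(S^4(Z), SZ)), Z)))
  [12] S(S(add(add(S(add(Z, mul(Z, SZ))), add(S^4(Z), SZ)), Z)))
  [13] S(S(add(S(add(add(Z, mul(Z, SZ)), add(S^4(Z), SZ))), Z)))
  [14] S(S(S(add(add(add(Z, mul(Z, SZ)), add(S^4(Z), SZ)), Z))))
  [15] S(S(S(add(add(mul(Z, SZ), add(S^4(Z), SZ)), Z))))
  [16] S(S(S(add(add(Z, add(S^4(Z), SZ)), Z))))
  [17] S(S(S(add(add(S^4(Z), SZ), Z))))
  [18] S(S(S(add(S(add(SSSZ, SZ)), Z))))
  [19] S(S(S(S(add(add(SSSZ, SZ), Z)))))
  [20] S(S(S(S(add(S(add(SSZ, SZ)), Z)))))
  [21] S(S(S(S(S(add(add(SSZ, SZ), Z))))))
  [22] S(S(S(S(S(add(S(add(SZ, SZ)), Z))))))
  [23] S(S(S(S(S(S(add(add(SZ, SZ), Z)))))))
  [24] S(S(S(S(S(S(add(S(add(Z, SZ)), Z)))))))
  [25] S(S(S(S(S(S(S(add(add(Z, SZ), Z))))))))
  [26] S(S(S(S(S(S(S(add(SZ, Z))))))))
  [27] S(S(S(S(S(S(S(S(add(Z, Z)))))))))
  [28] S^8(Z)

Term B:
  start: mul(SSZ, add(SZ, SSZ))
  [1] add(add(SZ, SSZ), mul(SZ, add(SZ, SSZ)))
  [2] add(S(add(Z, SSZ)), mul(SZ, add(SZ, SSZ)))
  [3] S(add(add(Z, SSZ), mul(SZ, add(SZ, SSZ))))
  [4] S(add(SSZ, mul(SZ, add(SZ, SSZ))))
  [5] S(S(add(SZ, mul(SZ, add(SZ, SSZ)))))
  [6] S(S(S(add(Z, mul(SZ, add(SZ, SSZ))))))
  [7] S(S(S(mul(SZ, add(SZ, SSZ)))))
  [8] S(S(S(add(add(SZ, SSZ), mul(Z, add(SZ, SSZ))))))
  [9] S(S(S(add(S(add(Z, SSZ)), mul(Z, add(SZ, SSZ))))))
  [10] S(S(S(S(add(add(Z, SSZ), mul(Z, add(SZ, SSZ)))))))
  [11] S(S(S(S(add(SSZ, mul(Z, add(SZ, SSZ)))))))
  [12] S(S(S(S(S(add(SZ, mul(Z, add(SZ, SSZ))))))))
  [13] S(S(S(S(S(S(add(Z, mul(Z, add(SZ, SSZ)))))))))
  [14] S(S(S(S(S(S(mul(Z, add(SZ, SSZ))))))))
  [15] S^6(Z)

Answer: DIFFERENT — A ⇓ S^8(Z), B ⇓ S^6(Z)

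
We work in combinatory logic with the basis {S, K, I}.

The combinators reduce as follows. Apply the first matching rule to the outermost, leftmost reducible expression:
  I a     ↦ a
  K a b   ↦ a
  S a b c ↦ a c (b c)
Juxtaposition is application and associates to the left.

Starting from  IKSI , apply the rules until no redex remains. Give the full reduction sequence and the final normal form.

Answer: normal form = S  (in 2 steps)

Derivation:
  start: IKSI
  step 1: KSI
  step 2: S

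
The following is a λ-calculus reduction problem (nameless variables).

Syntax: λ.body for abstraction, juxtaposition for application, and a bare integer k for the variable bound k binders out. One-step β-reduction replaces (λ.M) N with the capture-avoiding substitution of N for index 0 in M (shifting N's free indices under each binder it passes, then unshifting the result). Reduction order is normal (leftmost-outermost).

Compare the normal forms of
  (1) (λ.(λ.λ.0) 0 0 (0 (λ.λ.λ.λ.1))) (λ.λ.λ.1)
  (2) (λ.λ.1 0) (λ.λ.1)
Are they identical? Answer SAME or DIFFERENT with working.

Term A:
  start: (λ.(λ.λ.0) 0 0 (0 (λ.λ.λ.λ.1))) (λ.λ.λ.1)
  →1  (λ.λ.0) (λ.λ.λ.1) (λ.λ.λ.1) ((λ.λ.λ.1) (λ.λ.λ.λ.1))
  →2  (λ.0) (λ.λ.λ.1) ((λ.λ.λ.1) (λ.λ.λ.λ.1))
  →3  (λ.λ.λ.1) ((λ.λ.λ.1) (λ.λ.λ.λ.1))
  →4  λ.λ.1

Term B:
  start: (λ.λ.1 0) (λ.λ.1)
  →1  λ.(λ.λ.1) 0
  →2  λ.λ.1

Answer: SAME — A ⇓ λ.λ.1, B ⇓ λ.λ.1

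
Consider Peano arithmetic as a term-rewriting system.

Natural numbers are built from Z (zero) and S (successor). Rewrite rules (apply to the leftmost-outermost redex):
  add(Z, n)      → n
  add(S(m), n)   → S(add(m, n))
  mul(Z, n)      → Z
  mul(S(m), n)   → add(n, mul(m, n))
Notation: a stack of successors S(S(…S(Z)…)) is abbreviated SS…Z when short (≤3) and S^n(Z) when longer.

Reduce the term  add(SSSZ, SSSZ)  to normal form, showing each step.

Answer: normal form = S^6(Z)  (in 4 steps)

Working:
  start: add(SSSZ, SSSZ)
  [1] S(add(SSZ, SSSZ))
  [2] S(S(add(SZ, SSSZ)))
  [3] S(S(S(add(Z, SSSZ))))
  [4] S^6(Z)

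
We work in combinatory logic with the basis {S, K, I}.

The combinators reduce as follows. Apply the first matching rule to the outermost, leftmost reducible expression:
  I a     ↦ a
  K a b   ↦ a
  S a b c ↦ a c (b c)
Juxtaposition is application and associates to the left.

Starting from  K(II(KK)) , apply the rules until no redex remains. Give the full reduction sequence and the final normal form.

  start: K(II(KK))
  →1  K(I(KK))
  →2  K(KK)

Answer: normal form = K(KK)  (in 2 steps)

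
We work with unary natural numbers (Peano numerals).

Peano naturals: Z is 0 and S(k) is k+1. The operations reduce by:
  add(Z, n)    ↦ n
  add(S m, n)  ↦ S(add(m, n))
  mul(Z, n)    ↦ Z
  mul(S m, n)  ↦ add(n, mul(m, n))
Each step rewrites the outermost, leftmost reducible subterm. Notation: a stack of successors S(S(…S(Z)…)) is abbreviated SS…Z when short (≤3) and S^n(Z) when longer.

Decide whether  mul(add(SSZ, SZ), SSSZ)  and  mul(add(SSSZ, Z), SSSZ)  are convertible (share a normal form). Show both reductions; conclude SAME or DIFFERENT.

Term A:
  start: mul(add(SSZ, SZ), SSSZ)
  [1] mul(S(add(SZ, SZ)), SSSZ)
  [2] add(SSSZ, mul(add(SZ, SZ), SSSZ))
  [3] S(add(SSZ, mul(add(SZ, SZ), SSSZ)))
  [4] S(S(add(SZ, mul(add(SZ, SZ), SSSZ))))
  [5] S(S(S(add(Z, mul(add(SZ, SZ), SSSZ)))))
  [6] S(S(S(mul(add(SZ, SZ), SSSZ))))
  [7] S(S(S(mul(S(add(Z, SZ)), SSSZ))))
  [8] S(S(S(add(SSSZ, mul(add(Z, SZ), SSSZ)))))
  [9] S(S(S(S(add(SSZ, mul(add(Z, SZ), SSSZ))))))
  [10] S(S(S(S(S(add(SZ, mul(add(Z, SZ), SSSZ)))))))
  [11] S(S(S(S(S(S(add(Z, mul(add(Z, SZ), SSSZ))))))))
  [12] S(S(S(S(S(S(mul(add(Z, SZ), SSSZ)))))))
  [13] S(S(S(S(S(S(mul(SZ, SSSZ)))))))
  [14] S(S(S(S(S(S(add(SSSZ, mul(Z, SSSZ))))))))
  [15] S(S(S(S(S(S(S(add(SSZ, mul(Z, SSSZ)))))))))
  [16] S(S(S(S(S(S(S(S(add(SZ, mul(Z, SSSZ))))))))))
  [17] S(S(S(S(S(S(S(S(S(add(Z, mul(Z, SSSZ)))))))))))
  [18] S(S(S(S(S(S(S(S(S(mul(Z, SSSZ))))))))))
  [19] S^9(Z)

Term B:
  start: mul(add(SSSZ, Z), SSSZ)
  [1] mul(S(add(SSZ, Z)), SSSZ)
  [2] add(SSSZ, mul(add(SSZ, Z), SSSZ))
  [3] S(add(SSZ, mul(add(SSZ, Z), SSSZ)))
  [4] S(S(add(SZ, mul(add(SSZ, Z), SSSZ))))
  [5] S(S(S(add(Z, mul(add(SSZ, Z), SSSZ)))))
  [6] S(S(S(mul(add(SSZ, Z), SSSZ))))
  [7] S(S(S(mul(S(add(SZ, Z)), SSSZ))))
  [8] S(S(S(add(SSSZ, mul(add(SZ, Z), SSSZ)))))
  [9] S(S(S(S(add(SSZ, mul(add(SZ, Z), SSSZ))))))
  [10] S(S(S(S(S(add(SZ, mul(add(SZ, Z), SSSZ)))))))
  [11] S(S(S(S(S(S(add(Z, mul(add(SZ, Z), SSSZ))))))))
  [12] S(S(S(S(S(S(mul(add(SZ, Z), SSSZ)))))))
  [13] S(S(S(S(S(S(mul(S(add(Z, Z)), SSSZ)))))))
  [14] S(S(S(S(S(S(add(SSSZ, mul(add(Z, Z), SSSZ))))))))
  [15] S(S(S(S(S(S(S(add(SSZ, mul(add(Z, Z), SSSZ)))))))))
  [16] S(S(S(S(S(S(S(S(add(SZ, mul(add(Z, Z), SSSZ))))))))))
  [17] S(S(S(S(S(S(S(S(S(add(Z, mul(add(Z, Z), SSSZ)))))))))))
  [18] S(S(S(S(S(S(S(S(S(mul(add(Z, Z), SSSZ))))))))))
  [19] S(S(S(S(S(S(S(S(S(mul(Z, SSSZ))))))))))
  [20] S^9(Z)

Answer: SAME — A ⇓ S^9(Z), B ⇓ S^9(Z)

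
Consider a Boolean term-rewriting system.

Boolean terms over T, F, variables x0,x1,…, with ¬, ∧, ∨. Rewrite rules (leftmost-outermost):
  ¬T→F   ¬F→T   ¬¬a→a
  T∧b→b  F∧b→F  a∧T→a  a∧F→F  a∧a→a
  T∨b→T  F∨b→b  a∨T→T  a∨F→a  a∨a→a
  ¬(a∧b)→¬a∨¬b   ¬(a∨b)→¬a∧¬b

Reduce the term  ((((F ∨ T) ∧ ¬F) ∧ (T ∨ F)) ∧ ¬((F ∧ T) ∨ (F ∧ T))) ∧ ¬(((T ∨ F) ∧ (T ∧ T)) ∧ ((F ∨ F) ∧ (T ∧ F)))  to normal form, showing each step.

Answer: normal form = T  (in 27 steps)

Working:
  start: ((((F ∨ T) ∧ ¬F) ∧ (T ∨ F)) ∧ ¬((F ∧ T) ∨ (F ∧ T))) ∧ ¬(((T ∨ F) ∧ (T ∧ T)) ∧ ((F ∨ F) ∧ (T ∧ F)))
  step 1: (((T ∧ ¬F) ∧ (T ∨ F)) ∧ ¬((F ∧ T) ∨ (F ∧ T))) ∧ ¬(((T ∨ F) ∧ (T ∧ T)) ∧ ((F ∨ F) ∧ (T ∧ F)))
  step 2: ((¬F ∧ (T ∨ F)) ∧ ¬((F ∧ T) ∨ (F ∧ T))) ∧ ¬(((T ∨ F) ∧ (T ∧ T)) ∧ ((F ∨ F) ∧ (T ∧ F)))
  step 3: ((T ∧ (T ∨ F)) ∧ ¬((F ∧ T) ∨ (F ∧ T))) ∧ ¬(((T ∨ F) ∧ (T ∧ T)) ∧ ((F ∨ F) ∧ (T ∧ F)))
  step 4: ((T ∨ F) ∧ ¬((F ∧ T) ∨ (F ∧ T))) ∧ ¬(((T ∨ F) ∧ (T ∧ T)) ∧ ((F ∨ F) ∧ (T ∧ F)))
  step 5: (T ∧ ¬((F ∧ T) ∨ (F ∧ T))) ∧ ¬(((T ∨ F) ∧ (T ∧ T)) ∧ ((F ∨ F) ∧ (T ∧ F)))
  step 6: ¬((F ∧ T) ∨ (F ∧ T)) ∧ ¬(((T ∨ F) ∧ (T ∧ T)) ∧ ((F ∨ F) ∧ (T ∧ F)))
  step 7: (¬(F ∧ T) ∧ ¬(F ∧ T)) ∧ ¬(((T ∨ F) ∧ (T ∧ T)) ∧ ((F ∨ F) ∧ (T ∧ F)))
  step 8: ¬(F ∧ T) ∧ ¬(((T ∨ F) ∧ (T ∧ T)) ∧ ((F ∨ F) ∧ (T ∧ F)))
  step 9: (¬F ∨ ¬T) ∧ ¬(((T ∨ F) ∧ (T ∧ T)) ∧ ((F ∨ F) ∧ (T ∧ F)))
  step 10: (T ∨ ¬T) ∧ ¬(((T ∨ F) ∧ (T ∧ T)) ∧ ((F ∨ F) ∧ (T ∧ F)))
  step 11: T ∧ ¬(((T ∨ F) ∧ (T ∧ T)) ∧ ((F ∨ F) ∧ (T ∧ F)))
  step 12: ¬(((T ∨ F) ∧ (T ∧ T)) ∧ ((F ∨ F) ∧ (T ∧ F)))
  step 13: ¬((T ∨ F) ∧ (T ∧ T)) ∨ ¬((F ∨ F) ∧ (T ∧ F))
  step 14: (¬(T ∨ F) ∨ ¬(T ∧ T)) ∨ ¬((F ∨ F) ∧ (T ∧ F))
  step 15: ((¬T ∧ ¬F) ∨ ¬(T ∧ T)) ∨ ¬((F ∨ F) ∧ (T ∧ F))
  step 16: ((F ∧ ¬F) ∨ ¬(T ∧ T)) ∨ ¬((F ∨ F) ∧ (T ∧ F))
  step 17: (F ∨ ¬(T ∧ T)) ∨ ¬((F ∨ F) ∧ (T ∧ F))
  step 18: ¬(T ∧ T) ∨ ¬((F ∨ F) ∧ (T ∧ F))
  step 19: (¬T ∨ ¬T) ∨ ¬((F ∨ F) ∧ (T ∧ F))
  step 20: ¬T ∨ ¬((F ∨ F) ∧ (T ∧ F))
  step 21: F ∨ ¬((F ∨ F) ∧ (T ∧ F))
  step 22: ¬((F ∨ F) ∧ (T ∧ F))
  step 23: ¬(F ∨ F) ∨ ¬(T ∧ F)
  step 24: (¬F ∧ ¬F) ∨ ¬(T ∧ F)
  step 25: ¬F ∨ ¬(T ∧ F)
  step 26: T ∨ ¬(T ∧ F)
  step 27: T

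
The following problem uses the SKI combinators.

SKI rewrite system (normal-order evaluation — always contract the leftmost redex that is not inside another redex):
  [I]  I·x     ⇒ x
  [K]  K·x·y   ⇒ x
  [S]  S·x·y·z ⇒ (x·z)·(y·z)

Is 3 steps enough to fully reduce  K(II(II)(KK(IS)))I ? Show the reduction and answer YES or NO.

  start: K(II(II)(KK(IS)))I
  [1] II(II)(KK(IS))
  [2] I(II)(KK(IS))
  [3] II(KK(IS))

Answer: NO — after 3 steps the term is II(KK(IS)), not yet normal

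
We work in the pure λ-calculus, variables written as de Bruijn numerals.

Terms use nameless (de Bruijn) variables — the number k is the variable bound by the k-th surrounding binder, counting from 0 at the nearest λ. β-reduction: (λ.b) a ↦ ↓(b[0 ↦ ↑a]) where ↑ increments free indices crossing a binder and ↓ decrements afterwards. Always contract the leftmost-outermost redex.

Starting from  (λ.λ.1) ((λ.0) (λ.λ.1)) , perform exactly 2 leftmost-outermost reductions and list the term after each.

  start: (λ.λ.1) ((λ.0) (λ.λ.1))
  step 1: λ.(λ.0) (λ.λ.1)
  step 2: λ.λ.λ.1

Answer: after 2 steps: λ.λ.λ.1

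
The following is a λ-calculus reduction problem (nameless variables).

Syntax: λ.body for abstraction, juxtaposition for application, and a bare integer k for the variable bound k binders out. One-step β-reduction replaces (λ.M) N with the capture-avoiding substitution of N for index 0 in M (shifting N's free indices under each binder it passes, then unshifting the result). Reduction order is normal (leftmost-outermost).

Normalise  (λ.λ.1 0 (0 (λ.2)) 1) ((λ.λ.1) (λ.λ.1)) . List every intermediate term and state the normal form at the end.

  start: (λ.λ.1 0 (0 (λ.2)) 1) ((λ.λ.1) (λ.λ.1))
  step 1: λ.(λ.λ.1) (λ.λ.1) 0 (0 (λ.(λ.λ.1) (λ.λ.1))) ((λ.λ.1) (λ.λ.1))
  step 2: λ.(λ.λ.λ.1) 0 (0 (λ.(λ.λ.1) (λ.λ.1))) ((λ.λ.1) (λ.λ.1))
  step 3: λ.(λ.λ.1) (0 (λ.(λ.λ.1) (λ.λ.1))) ((λ.λ.1) (λ.λ.1))
  step 4: λ.(λ.1 (λ.(λ.λ.1) (λ.λ.1))) ((λ.λ.1) (λ.λ.1))
  step 5: λ.0 (λ.(λ.λ.1) (λ.λ.1))
  step 6: λ.0 (λ.λ.λ.λ.1)

Answer: normal form = λ.0 (λ.λ.λ.λ.1)  (in 6 steps)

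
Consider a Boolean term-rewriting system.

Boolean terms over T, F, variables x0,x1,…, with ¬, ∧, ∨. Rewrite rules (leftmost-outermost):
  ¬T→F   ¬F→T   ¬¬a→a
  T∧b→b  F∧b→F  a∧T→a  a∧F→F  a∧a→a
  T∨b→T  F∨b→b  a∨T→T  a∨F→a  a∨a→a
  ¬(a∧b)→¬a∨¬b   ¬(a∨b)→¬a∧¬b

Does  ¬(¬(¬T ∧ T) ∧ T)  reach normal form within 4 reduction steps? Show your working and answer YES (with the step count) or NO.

Answer: NO — after 4 steps the term is ¬T, not yet normal

Reduction:
  start: ¬(¬(¬T ∧ T) ∧ T)
  →1  ¬¬(¬T ∧ T) ∨ ¬T
  →2  (¬T ∧ T) ∨ ¬T
  →3  ¬T ∨ ¬T
  →4  ¬T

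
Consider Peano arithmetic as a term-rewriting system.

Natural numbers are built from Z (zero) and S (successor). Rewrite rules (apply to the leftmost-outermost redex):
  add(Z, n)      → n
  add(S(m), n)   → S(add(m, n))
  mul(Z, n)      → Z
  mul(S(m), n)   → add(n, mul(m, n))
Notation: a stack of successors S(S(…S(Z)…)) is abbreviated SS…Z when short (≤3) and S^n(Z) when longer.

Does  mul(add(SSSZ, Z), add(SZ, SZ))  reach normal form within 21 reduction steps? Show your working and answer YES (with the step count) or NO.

  start: mul(add(SSSZ, Z), add(SZ, SZ))
  [1] mul(S(add(SSZ, Z)), add(SZ, SZ))
  [2] add(add(SZ, SZ), mul(add(SSZ, Z), add(SZ, SZ)))
  [3] add(S(add(Z, SZ)), mul(add(SSZ, Z), add(SZ, SZ)))
  [4] S(add(add(Z, SZ), mul(add(SSZ, Z), add(SZ, SZ))))
  [5] S(add(SZ, mul(add(SSZ, Z), add(SZ, SZ))))
  [6] S(S(add(Z, mul(add(SSZ, Z), add(SZ, SZ)))))
  [7] S(S(mul(add(SSZ, Z), add(SZ, SZ))))
  [8] S(S(mul(S(add(SZ, Z)), add(SZ, SZ))))
  [9] S(S(add(add(SZ, SZ), mul(add(SZ, Z), add(SZ, SZ)))))
  [10] S(S(add(S(add(Z, SZ)), mul(add(SZ, Z), add(SZ, SZ)))))
  [11] S(S(S(add(add(Z, SZ), mul(add(SZ, Z), add(SZ, SZ))))))
  [12] S(S(S(add(SZ, mul(add(SZ, Z), add(SZ, SZ))))))
  [13] S(S(S(S(add(Z, mul(add(SZ, Z), add(SZ, SZ)))))))
  [14] S(S(S(S(mul(add(SZ, Z), add(SZ, SZ))))))
  [15] S(S(S(S(mul(S(add(Z, Z)), add(SZ, SZ))))))
  [16] S(S(S(S(add(add(SZ, SZ), mul(add(Z, Z), add(SZ, SZ)))))))
  [17] S(S(S(S(add(S(add(Z, SZ)), mul(add(Z, Z), add(SZ, SZ)))))))
  [18] S(S(S(S(S(add(add(Z, SZ), mul(add(Z, Z), add(SZ, SZ))))))))
  [19] S(S(S(S(S(add(SZ, mul(add(Z, Z), add(SZ, SZ))))))))
  [20] S(S(S(S(S(S(add(Z, mul(add(Z, Z), add(SZ, SZ)))))))))
  [21] S(S(S(S(S(S(mul(add(Z, Z), add(SZ, SZ))))))))

Answer: NO — after 21 steps the term is S(S(S(S(S(S(mul(add(Z, Z), add(SZ, SZ)))))))), not yet normal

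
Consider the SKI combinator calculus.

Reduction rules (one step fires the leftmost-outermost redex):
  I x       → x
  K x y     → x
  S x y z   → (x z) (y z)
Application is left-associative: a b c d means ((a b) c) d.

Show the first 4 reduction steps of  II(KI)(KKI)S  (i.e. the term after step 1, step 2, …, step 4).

  start: II(KI)(KKI)S
  step 1: I(KI)(KKI)S
  step 2: KI(KKI)S
  step 3: IS
  step 4: S

Answer: after 4 steps: S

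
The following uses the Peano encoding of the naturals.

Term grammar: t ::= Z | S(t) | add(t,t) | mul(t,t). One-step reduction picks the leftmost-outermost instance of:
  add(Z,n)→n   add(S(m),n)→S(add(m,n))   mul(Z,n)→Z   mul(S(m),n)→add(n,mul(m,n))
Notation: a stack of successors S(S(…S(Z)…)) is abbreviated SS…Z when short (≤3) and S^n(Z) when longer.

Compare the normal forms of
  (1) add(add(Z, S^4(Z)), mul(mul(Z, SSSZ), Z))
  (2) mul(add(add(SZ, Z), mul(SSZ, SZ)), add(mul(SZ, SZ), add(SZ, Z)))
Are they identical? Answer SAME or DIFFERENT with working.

Answer: DIFFERENT — A ⇓ S^4(Z), B ⇓ S^6(Z)

Working:
Term A:
  start: add(add(Z, S^4(Z)), mul(mul(Z, SSSZ), Z))
  step 1: add(S^4(Z), mul(mul(Z, SSSZ), Z))
  step 2: S(add(SSSZ, mul(mul(Z, SSSZ), Z)))
  step 3: S(S(add(SSZ, mul(mul(Z, SSSZ), Z))))
  step 4: S(S(S(add(SZ, mul(mul(Z, SSSZ), Z)))))
  step 5: S(S(S(S(add(Z, mul(mul(Z, SSSZ), Z))))))
  step 6: S(S(S(S(mul(mul(Z, SSSZ), Z)))))
  step 7: S(S(S(S(mul(Z, Z)))))
  step 8: S^4(Z)

Term B:
  start: mul(add(add(SZ, Z), mul(SSZ, SZ)), add(mul(SZ, SZ), add(SZ, Z)))
  step 1: mul(add(S(add(Z, Z)), mul(SSZ, SZ)), add(mul(SZ, SZ), add(SZ, Z)))
  step 2: mul(S(add(add(Z, Z), mul(SSZ, SZ))), add(mul(SZ, SZ), add(SZ, Z)))
  step 3: add(add(mul(SZ, SZ), add(SZ, Z)), mul(add(add(Z, Z), mul(SSZ, SZ)), add(mul(SZ, SZ), add(SZ, Z))))
  step 4: add(add(add(SZ, mul(Z, SZ)), add(SZ, Z)), mul(add(add(Z, Z), mul(SSZ, SZ)), add(mul(SZ, SZ), add(SZ, Z))))
  step 5: add(add(S(add(Z, mul(Z, SZ))), add(SZ, Z)), mul(add(add(Z, Z), mul(SSZ, SZ)), add(mul(SZ, SZ), add(SZ, Z))))
  step 6: add(S(add(add(Z, mul(Z, SZ)), add(SZ, Z))), mul(add(add(Z, Z), mul(SSZ, SZ)), add(mul(SZ, SZ), add(SZ, Z))))
  step 7: S(add(add(add(Z, mul(Z, SZ)), add(SZ, Z)), mul(add(add(Z, Z), mul(SSZ, SZ)), add(mul(SZ, SZ), add(SZ, Z)))))
  step 8: S(add(add(mul(Z, SZ), add(SZ, Z)), mul(add(add(Z, Z), mul(SSZ, SZ)), add(mul(SZ, SZ), add(SZ, Z)))))
  step 9: S(add(add(Z, add(SZ, Z)), mul(add(add(Z, Z), mul(SSZ, SZ)), add(mul(SZ, SZ), add(SZ, Z)))))
  step 10: S(add(add(SZ, Z), mul(add(add(Z, Z), mul(SSZ, SZ)), add(mul(SZ, SZ), add(SZ, Z)))))
  step 11: S(add(S(add(Z, Z)), mul(add(add(Z, Z), mul(SSZ, SZ)), add(mul(SZ, SZ), add(SZ, Z)))))
  step 12: S(S(add(add(Z, Z), mul(add(add(Z, Z), mul(SSZ, SZ)), add(mul(SZ, SZ), add(SZ, Z))))))
  step 13: S(S(add(Z, mul(add(add(Z, Z), mul(SSZ, SZ)), add(mul(SZ, SZ), add(SZ, Z))))))
  step 14: S(S(mul(add(add(Z, Z), mul(SSZ, SZ)), add(mul(SZ, SZ), add(SZ, Z)))))
  step 15: S(S(mul(add(Z, mul(SSZ, SZ)), add(mul(SZ, SZ), add(SZ, Z)))))
  step 16: S(S(mul(mul(SSZ, SZ), add(mul(SZ, SZ), add(SZ, Z)))))
  step 17: S(S(mul(add(SZ, mul(SZ, SZ)), add(mul(SZ, SZ), add(SZ, Z)))))
  step 18: S(S(mul(S(add(Z, mul(SZ, SZ))), add(mul(SZ, SZ), add(SZ, Z)))))
  step 19: S(S(add(add(mul(SZ, SZ), add(SZ, Z)), mul(add(Z, mul(SZ, SZ)), add(mul(SZ, SZ), add(SZ, Z))))))
  step 20: S(S(add(add(add(SZ, mul(Z, SZ)), add(SZ, Z)), mul(add(Z, mul(SZ, SZ)), add(mul(SZ, SZ), add(SZ, Z))))))
  step 21: S(S(add(add(S(add(Z, mul(Z, SZ))), add(SZ, Z)), mul(add(Z, mul(SZ, SZ)), add(mul(SZ, SZ), add(SZ, Z))))))
  step 22: S(S(add(S(add(add(Z, mul(Z, SZ)), add(SZ, Z))), mul(add(Z, mul(SZ, SZ)), add(mul(SZ, SZ), add(SZ, Z))))))
  step 23: S(S(S(add(add(add(Z, mul(Z, SZ)), add(SZ, Z)), mul(add(Z, mul(SZ, SZ)), add(mul(SZ, SZ), add(SZ, Z)))))))
  step 24: S(S(S(add(add(mul(Z, SZ), add(SZ, Z)), mul(add(Z, mul(SZ, SZ)), add(mul(SZ, SZ), add(SZ, Z)))))))
  step 25: S(S(S(add(add(Z, add(SZ, Z)), mul(add(Z, mul(SZ, SZ)), add(mul(SZ, SZ), add(SZ, Z)))))))
  step 26: S(S(S(add(add(SZ, Z), mul(add(Z, mul(SZ, SZ)), add(mul(SZ, SZ), add(SZ, Z)))))))
  step 27: S(S(S(add(S(add(Z, Z)), mul(add(Z, mul(SZ, SZ)), add(mul(SZ, SZ), add(SZ, Z)))))))
  step 28: S(S(S(S(add(add(Z, Z), mul(add(Z, mul(SZ, SZ)), add(mul(SZ, SZ), add(SZ, Z))))))))
  step 29: S(S(S(S(add(Z, mul(add(Z, mul(SZ, SZ)), add(mul(SZ, SZ), add(SZ, Z))))))))
  step 30: S(S(S(S(mul(add(Z, mul(SZ, SZ)), add(mul(SZ, SZ), add(SZ, Z)))))))
  step 31: S(S(S(S(mul(mul(SZ, SZ), add(mul(SZ, SZ), add(SZ, Z)))))))
  step 32: S(S(S(S(mul(add(SZ, mul(Z, SZ)), add(mul(SZ, SZ), add(SZ, Z)))))))
  step 33: S(S(S(S(mul(S(add(Z, mul(Z, SZ))), add(mul(SZ, SZ), add(SZ, Z)))))))
  step 34: S(S(S(S(add(add(mul(SZ, SZ), add(SZ, Z)), mul(add(Z, mul(Z, SZ)), add(mul(SZ, SZ), add(SZ, Z))))))))
  step 35: S(S(S(S(add(add(add(SZ, mul(Z, SZ)), add(SZ, Z)), mul(add(Z, mul(Z, SZ)), add(mul(SZ, SZ), add(SZ, Z))))))))
  step 36: S(S(S(S(add(add(S(add(Z, mul(Z, SZ))), add(SZ, Z)), mul(add(Z, mul(Z, SZ)), add(mul(SZ, SZ), add(SZ, Z))))))))
  step 37: S(S(S(S(add(S(add(add(Z, mul(Z, SZ)), add(SZ, Z))), mul(add(Z, mul(Z, SZ)), add(mul(SZ, SZ), add(SZ, Z))))))))
  step 38: S(S(S(S(S(add(add(add(Z, mul(Z, SZ)), add(SZ, Z)), mul(add(Z, mul(Z, SZ)), add(mul(SZ, SZ), add(SZ, Z)))))))))
  step 39: S(S(S(S(S(add(add(mul(Z, SZ), add(SZ, Z)), mul(add(Z, mul(Z, SZ)), add(mul(SZ, SZ), add(SZ, Z)))))))))
  step 40: S(S(S(S(S(add(add(Z, add(SZ, Z)), mul(add(Z, mul(Z, SZ)), add(mul(SZ, SZ), add(SZ, Z)))))))))
  step 41: S(S(S(S(S(add(add(SZ, Z), mul(add(Z, mul(Z, SZ)), add(mul(SZ, SZ), add(SZ, Z)))))))))
  step 42: S(S(S(S(S(add(S(add(Z, Z)), mul(add(Z, mul(Z, SZ)), add(mul(SZ, SZ), add(SZ, Z)))))))))
  step 43: S(S(S(S(S(S(add(add(Z, Z), mul(add(Z, mul(Z, SZ)), add(mul(SZ, SZ), add(SZ, Z))))))))))
  step 44: S(S(S(S(S(S(add(Z, mul(add(Z, mul(Z, SZ)), add(mul(SZ, SZ), add(SZ, Z))))))))))
  step 45: S(S(S(S(S(S(mul(add(Z, mul(Z, SZ)), add(mul(SZ, SZ), add(SZ, Z)))))))))
  step 46: S(S(S(S(S(S(mul(mul(Z, SZ), add(mul(SZ, SZ), add(SZ, Z)))))))))
  step 47: S(S(S(S(S(S(mul(Z, add(mul(SZ, SZ), add(SZ, Z)))))))))
  step 48: S^6(Z)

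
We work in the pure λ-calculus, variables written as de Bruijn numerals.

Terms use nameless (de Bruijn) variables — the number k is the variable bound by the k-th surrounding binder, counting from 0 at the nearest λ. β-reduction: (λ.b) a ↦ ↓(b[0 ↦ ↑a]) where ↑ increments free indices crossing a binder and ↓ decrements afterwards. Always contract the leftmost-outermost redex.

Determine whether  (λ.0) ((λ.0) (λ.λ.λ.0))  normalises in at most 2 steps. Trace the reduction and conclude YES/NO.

  start: (λ.0) ((λ.0) (λ.λ.λ.0))
  [1] (λ.0) (λ.λ.λ.0)
  [2] λ.λ.λ.0

Answer: YES — reaches normal form λ.λ.λ.0 in 2 ≤ 2 steps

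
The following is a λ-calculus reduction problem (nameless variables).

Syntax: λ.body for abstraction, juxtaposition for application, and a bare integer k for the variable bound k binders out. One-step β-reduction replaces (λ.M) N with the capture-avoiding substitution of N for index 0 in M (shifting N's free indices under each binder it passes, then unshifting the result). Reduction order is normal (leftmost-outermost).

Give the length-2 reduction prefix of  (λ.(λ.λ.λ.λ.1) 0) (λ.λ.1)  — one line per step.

  start: (λ.(λ.λ.λ.λ.1) 0) (λ.λ.1)
  →1  (λ.λ.λ.λ.1) (λ.λ.1)
  →2  λ.λ.λ.1

Answer: after 2 steps: λ.λ.λ.1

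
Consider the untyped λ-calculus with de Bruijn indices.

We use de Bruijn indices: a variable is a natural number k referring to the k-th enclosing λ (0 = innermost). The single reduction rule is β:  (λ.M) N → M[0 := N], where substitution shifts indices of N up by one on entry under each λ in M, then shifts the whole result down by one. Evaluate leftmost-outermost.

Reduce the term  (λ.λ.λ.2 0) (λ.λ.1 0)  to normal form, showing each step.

Answer: normal form = λ.λ.λ.1 0  (in 2 steps)

Working:
  start: (λ.λ.λ.2 0) (λ.λ.1 0)
  →1  λ.λ.(λ.λ.1 0) 0
  →2  λ.λ.λ.1 0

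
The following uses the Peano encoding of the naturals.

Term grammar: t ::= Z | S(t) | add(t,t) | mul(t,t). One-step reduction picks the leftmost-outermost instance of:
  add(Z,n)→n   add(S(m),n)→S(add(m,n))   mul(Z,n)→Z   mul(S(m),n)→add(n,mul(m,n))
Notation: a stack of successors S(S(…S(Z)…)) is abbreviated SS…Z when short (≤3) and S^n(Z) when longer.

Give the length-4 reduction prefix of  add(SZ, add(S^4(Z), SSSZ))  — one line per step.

Answer: after 4 steps: S(S(S(add(SSZ, SSSZ))))

Working:
  start: add(SZ, add(S^4(Z), SSSZ))
  [1] S(add(Z, add(S^4(Z), SSSZ)))
  [2] S(add(S^4(Z), SSSZ))
  [3] S(S(add(SSSZ, SSSZ)))
  [4] S(S(S(add(SSZ, SSSZ))))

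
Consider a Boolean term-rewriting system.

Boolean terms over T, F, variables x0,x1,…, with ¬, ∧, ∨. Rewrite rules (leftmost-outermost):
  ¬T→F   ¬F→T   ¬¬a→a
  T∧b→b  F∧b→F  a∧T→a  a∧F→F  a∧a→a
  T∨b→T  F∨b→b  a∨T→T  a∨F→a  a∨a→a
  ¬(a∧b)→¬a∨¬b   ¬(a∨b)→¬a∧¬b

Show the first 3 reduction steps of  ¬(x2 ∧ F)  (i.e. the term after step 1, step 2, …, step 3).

  start: ¬(x2 ∧ F)
  step 1: ¬x2 ∨ ¬F
  step 2: ¬x2 ∨ T
  step 3: T

Answer: after 3 steps: T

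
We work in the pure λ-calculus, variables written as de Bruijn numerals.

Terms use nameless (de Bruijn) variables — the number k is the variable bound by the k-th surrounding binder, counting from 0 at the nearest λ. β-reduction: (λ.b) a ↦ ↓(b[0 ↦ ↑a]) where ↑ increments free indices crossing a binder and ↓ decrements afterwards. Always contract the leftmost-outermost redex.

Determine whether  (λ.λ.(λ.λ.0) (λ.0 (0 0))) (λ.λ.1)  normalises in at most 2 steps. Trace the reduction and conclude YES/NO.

  start: (λ.λ.(λ.λ.0) (λ.0 (0 0))) (λ.λ.1)
  →1  λ.(λ.λ.0) (λ.0 (0 0))
  →2  λ.λ.0

Answer: YES — reaches normal form λ.λ.0 in 2 ≤ 2 steps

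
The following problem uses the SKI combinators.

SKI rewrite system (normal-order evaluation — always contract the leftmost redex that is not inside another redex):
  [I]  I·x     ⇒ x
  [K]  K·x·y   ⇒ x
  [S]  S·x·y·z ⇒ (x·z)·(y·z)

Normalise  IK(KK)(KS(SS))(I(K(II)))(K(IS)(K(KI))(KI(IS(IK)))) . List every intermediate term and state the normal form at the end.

  start: IK(KK)(KS(SS))(I(K(II)))(K(IS)(K(KI))(KI(IS(IK))))
  [1] K(KK)(KS(SS))(I(K(II)))(K(IS)(K(KI))(KI(IS(IK))))
  [2] KK(I(K(II)))(K(IS)(K(KI))(KI(IS(IK))))
  [3] K(K(IS)(K(KI))(KI(IS(IK))))
  [4] K(IS(KI(IS(IK))))
  [5] K(S(KI(IS(IK))))
  [6] K(SI)

Answer: normal form = K(SI)  (in 6 steps)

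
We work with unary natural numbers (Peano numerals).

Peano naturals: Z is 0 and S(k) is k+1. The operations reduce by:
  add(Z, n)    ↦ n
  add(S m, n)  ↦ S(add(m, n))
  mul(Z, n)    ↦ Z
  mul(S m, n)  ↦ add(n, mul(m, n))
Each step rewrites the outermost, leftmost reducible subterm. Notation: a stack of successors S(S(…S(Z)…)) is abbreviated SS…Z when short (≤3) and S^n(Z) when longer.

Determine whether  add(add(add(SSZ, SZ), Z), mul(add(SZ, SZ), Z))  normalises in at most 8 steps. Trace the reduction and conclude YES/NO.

Answer: NO — after 8 steps the term is S(S(add(S(add(Z, Z)), mul(add(SZ, SZ), Z)))), not yet normal

Derivation:
  start: add(add(add(SSZ, SZ), Z), mul(add(SZ, SZ), Z))
  →1  add(add(S(add(SZ, SZ)), Z), mul(add(SZ, SZ), Z))
  →2  add(S(add(add(SZ, SZ), Z)), mul(add(SZ, SZ), Z))
  →3  S(add(add(add(SZ, SZ), Z), mul(add(SZ, SZ), Z)))
  →4  S(add(add(S(add(Z, SZ)), Z), mul(add(SZ, SZ), Z)))
  →5  S(add(S(add(add(Z, SZ), Z)), mul(add(SZ, SZ), Z)))
  →6  S(S(add(add(add(Z, SZ), Z), mul(add(SZ, SZ), Z))))
  →7  S(S(add(add(SZ, Z), mul(add(SZ, SZ), Z))))
  →8  S(S(add(S(add(Z, Z)), mul(add(SZ, SZ), Z))))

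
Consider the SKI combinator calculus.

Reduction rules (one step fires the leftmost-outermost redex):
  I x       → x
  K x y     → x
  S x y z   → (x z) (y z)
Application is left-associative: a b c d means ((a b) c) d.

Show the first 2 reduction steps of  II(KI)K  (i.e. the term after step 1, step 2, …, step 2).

Answer: after 2 steps: KIK

Working:
  start: II(KI)K
  step 1: I(KI)K
  step 2: KIK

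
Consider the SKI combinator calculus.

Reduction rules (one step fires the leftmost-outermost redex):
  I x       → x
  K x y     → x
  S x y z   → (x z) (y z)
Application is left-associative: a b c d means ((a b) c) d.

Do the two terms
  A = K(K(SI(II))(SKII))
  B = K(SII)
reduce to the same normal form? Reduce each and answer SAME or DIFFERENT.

Answer: SAME — A ⇓ K(SII), B ⇓ K(SII)

Derivation:
Term A:
  start: K(K(SI(II))(SKII))
  →1  K(SI(II))
  →2  K(SII)

Term B:
  start: K(SII)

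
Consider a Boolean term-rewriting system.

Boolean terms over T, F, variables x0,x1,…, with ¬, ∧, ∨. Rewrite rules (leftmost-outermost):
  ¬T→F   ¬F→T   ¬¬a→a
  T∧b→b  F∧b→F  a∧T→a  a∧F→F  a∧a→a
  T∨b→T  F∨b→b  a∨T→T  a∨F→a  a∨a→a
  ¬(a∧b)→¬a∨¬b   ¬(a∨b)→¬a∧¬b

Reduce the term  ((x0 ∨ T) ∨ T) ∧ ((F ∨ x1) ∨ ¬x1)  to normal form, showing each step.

Answer: normal form = x1 ∨ ¬x1  (in 3 steps)

Derivation:
  start: ((x0 ∨ T) ∨ T) ∧ ((F ∨ x1) ∨ ¬x1)
  →1  T ∧ ((F ∨ x1) ∨ ¬x1)
  →2  (F ∨ x1) ∨ ¬x1
  →3  x1 ∨ ¬x1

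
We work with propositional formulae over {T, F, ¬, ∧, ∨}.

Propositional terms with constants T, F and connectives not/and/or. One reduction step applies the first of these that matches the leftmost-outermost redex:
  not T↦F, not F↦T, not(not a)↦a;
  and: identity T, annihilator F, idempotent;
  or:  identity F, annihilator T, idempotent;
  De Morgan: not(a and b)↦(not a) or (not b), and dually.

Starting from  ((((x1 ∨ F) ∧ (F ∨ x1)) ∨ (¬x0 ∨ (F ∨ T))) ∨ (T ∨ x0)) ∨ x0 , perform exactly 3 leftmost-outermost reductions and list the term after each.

  start: ((((x1 ∨ F) ∧ (F ∨ x1)) ∨ (¬x0 ∨ (F ∨ T))) ∨ (T ∨ x0)) ∨ x0
  →1  (((x1 ∧ (F ∨ x1)) ∨ (¬x0 ∨ (F ∨ T))) ∨ (T ∨ x0)) ∨ x0
  →2  (((x1 ∧ x1) ∨ (¬x0 ∨ (F ∨ T))) ∨ (T ∨ x0)) ∨ x0
  →3  ((x1 ∨ (¬x0 ∨ (F ∨ T))) ∨ (T ∨ x0)) ∨ x0

Answer: after 3 steps: ((x1 ∨ (¬x0 ∨ (F ∨ T))) ∨ (T ∨ x0)) ∨ x0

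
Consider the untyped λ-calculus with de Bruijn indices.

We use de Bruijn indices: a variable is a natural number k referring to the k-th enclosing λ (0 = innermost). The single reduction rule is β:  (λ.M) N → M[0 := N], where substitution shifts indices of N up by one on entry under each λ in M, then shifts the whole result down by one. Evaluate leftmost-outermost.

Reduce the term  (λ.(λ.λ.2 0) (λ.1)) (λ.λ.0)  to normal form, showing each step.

  start: (λ.(λ.λ.2 0) (λ.1)) (λ.λ.0)
  →1  (λ.λ.(λ.λ.0) 0) (λ.λ.λ.0)
  →2  λ.(λ.λ.0) 0
  →3  λ.λ.0

Answer: normal form = λ.λ.0  (in 3 steps)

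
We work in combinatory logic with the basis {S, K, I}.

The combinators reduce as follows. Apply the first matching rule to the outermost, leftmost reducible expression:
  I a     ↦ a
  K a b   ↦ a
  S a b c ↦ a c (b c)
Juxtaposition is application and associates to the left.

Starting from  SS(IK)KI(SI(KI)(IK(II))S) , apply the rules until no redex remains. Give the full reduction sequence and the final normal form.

Answer: normal form = S  (in 10 steps)

Derivation:
  start: SS(IK)KI(SI(KI)(IK(II))S)
  [1] SK(IKK)I(SI(KI)(IK(II))S)
  [2] KI(IKKI)(SI(KI)(IK(II))S)
  [3] I(SI(KI)(IK(II))S)
  [4] SI(KI)(IK(II))S
  [5] I(IK(II))(KI(IK(II)))S
  [6] IK(II)(KI(IK(II)))S
  [7] K(II)(KI(IK(II)))S
  [8] IIS
  [9] IS
  [10] S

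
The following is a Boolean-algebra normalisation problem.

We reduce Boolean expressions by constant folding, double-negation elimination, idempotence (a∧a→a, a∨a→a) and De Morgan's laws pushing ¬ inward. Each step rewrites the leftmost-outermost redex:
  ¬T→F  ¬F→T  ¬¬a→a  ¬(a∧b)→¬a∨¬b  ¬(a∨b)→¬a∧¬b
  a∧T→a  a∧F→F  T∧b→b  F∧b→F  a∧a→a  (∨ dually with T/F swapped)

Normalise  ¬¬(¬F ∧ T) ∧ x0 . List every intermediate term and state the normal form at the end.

  start: ¬¬(¬F ∧ T) ∧ x0
  →1  (¬F ∧ T) ∧ x0
  →2  ¬F ∧ x0
  →3  T ∧ x0
  →4  x0

Answer: normal form = x0  (in 4 steps)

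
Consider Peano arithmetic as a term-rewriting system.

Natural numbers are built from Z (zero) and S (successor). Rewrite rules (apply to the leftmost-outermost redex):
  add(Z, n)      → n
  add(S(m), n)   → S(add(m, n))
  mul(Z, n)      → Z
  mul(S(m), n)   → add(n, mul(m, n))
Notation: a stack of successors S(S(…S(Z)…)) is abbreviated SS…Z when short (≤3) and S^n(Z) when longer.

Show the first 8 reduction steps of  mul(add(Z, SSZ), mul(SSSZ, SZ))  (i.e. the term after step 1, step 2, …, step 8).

Answer: after 8 steps: S(add(S(add(Z, mul(SZ, SZ))), mul(SZ, mul(SSSZ, SZ))))

Reduction:
  start: mul(add(Z, SSZ), mul(SSSZ, SZ))
  step 1: mul(SSZ, mul(SSSZ, SZ))
  step 2: add(mul(SSSZ, SZ), mul(SZ, mul(SSSZ, SZ)))
  step 3: add(add(SZ, mul(SSZ, SZ)), mul(SZ, mul(SSSZ, SZ)))
  step 4: add(S(add(Z, mul(SSZ, SZ))), mul(SZ, mul(SSSZ, SZ)))
  step 5: S(add(add(Z, mul(SSZ, SZ)), mul(SZ, mul(SSSZ, SZ))))
  step 6: S(add(mul(SSZ, SZ), mul(SZ, mul(SSSZ, SZ))))
  step 7: S(add(add(SZ, mul(SZ, SZ)), mul(SZ, mul(SSSZ, SZ))))
  step 8: S(add(S(add(Z, mul(SZ, SZ))), mul(SZ, mul(SSSZ, SZ))))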